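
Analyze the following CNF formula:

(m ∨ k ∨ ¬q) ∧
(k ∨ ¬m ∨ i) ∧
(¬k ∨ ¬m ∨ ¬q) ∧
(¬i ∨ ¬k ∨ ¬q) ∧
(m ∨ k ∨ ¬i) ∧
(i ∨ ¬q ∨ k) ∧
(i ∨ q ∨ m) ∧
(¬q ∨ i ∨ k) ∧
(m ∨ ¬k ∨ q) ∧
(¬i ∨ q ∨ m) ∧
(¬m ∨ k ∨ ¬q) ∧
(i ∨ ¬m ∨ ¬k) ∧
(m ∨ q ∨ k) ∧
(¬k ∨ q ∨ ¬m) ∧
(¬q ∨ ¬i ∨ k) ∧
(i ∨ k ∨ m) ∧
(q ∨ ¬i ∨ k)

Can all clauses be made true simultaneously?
Yes

Yes, the formula is satisfiable.

One satisfying assignment is: q=True, i=False, k=True, m=False

Verification: With this assignment, all 17 clauses evaluate to true.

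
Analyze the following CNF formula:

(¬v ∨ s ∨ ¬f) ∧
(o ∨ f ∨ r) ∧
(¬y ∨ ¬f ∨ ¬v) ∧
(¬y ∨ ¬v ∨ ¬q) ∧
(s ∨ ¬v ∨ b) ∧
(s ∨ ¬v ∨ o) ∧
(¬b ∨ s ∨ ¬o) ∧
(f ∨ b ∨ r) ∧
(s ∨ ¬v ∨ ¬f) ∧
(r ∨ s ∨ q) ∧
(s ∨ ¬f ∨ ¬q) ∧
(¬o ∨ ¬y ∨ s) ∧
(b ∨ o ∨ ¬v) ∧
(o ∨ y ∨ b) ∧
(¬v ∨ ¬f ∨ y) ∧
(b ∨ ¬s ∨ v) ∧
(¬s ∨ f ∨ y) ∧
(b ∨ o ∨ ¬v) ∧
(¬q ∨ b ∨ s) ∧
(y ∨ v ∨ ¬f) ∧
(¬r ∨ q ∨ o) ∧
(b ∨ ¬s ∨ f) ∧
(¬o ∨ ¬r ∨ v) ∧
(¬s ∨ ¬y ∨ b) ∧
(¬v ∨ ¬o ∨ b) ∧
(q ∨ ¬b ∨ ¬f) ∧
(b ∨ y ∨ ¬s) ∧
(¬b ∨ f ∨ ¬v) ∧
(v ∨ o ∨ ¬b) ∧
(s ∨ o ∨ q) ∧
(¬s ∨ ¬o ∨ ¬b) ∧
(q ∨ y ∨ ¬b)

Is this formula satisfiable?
No

No, the formula is not satisfiable.

No assignment of truth values to the variables can make all 32 clauses true simultaneously.

The formula is UNSAT (unsatisfiable).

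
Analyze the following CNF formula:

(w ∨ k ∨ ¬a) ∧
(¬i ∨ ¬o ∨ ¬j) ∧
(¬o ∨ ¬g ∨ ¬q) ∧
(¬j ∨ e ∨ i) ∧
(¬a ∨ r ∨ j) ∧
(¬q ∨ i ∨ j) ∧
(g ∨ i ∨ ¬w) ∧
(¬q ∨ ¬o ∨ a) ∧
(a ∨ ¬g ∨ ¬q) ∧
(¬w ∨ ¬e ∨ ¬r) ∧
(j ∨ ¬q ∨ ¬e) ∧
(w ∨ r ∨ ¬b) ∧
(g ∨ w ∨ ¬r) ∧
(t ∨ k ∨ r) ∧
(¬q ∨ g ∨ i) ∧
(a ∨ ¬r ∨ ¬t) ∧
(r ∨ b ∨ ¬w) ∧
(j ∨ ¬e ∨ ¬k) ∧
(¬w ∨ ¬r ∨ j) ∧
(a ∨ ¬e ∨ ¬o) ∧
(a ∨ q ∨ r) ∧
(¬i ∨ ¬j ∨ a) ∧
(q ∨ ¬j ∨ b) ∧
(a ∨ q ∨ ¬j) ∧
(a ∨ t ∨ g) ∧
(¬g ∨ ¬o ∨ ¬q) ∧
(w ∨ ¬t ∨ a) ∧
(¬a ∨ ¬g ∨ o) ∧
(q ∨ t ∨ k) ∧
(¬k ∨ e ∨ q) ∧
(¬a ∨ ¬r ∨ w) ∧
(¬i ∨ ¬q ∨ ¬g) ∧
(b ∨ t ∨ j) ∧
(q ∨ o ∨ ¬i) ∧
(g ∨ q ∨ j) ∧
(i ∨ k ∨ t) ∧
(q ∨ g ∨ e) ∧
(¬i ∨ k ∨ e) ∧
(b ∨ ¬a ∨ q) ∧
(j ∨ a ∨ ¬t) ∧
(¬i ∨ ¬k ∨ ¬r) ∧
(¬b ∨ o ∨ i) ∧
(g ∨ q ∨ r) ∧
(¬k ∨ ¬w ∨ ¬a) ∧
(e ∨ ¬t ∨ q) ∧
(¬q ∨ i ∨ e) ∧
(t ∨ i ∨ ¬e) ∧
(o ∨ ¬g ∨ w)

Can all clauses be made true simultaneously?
Yes

Yes, the formula is satisfiable.

One satisfying assignment is: q=True, a=True, i=True, b=False, o=False, w=False, r=False, k=True, e=False, j=True, t=False, g=False

Verification: With this assignment, all 48 clauses evaluate to true.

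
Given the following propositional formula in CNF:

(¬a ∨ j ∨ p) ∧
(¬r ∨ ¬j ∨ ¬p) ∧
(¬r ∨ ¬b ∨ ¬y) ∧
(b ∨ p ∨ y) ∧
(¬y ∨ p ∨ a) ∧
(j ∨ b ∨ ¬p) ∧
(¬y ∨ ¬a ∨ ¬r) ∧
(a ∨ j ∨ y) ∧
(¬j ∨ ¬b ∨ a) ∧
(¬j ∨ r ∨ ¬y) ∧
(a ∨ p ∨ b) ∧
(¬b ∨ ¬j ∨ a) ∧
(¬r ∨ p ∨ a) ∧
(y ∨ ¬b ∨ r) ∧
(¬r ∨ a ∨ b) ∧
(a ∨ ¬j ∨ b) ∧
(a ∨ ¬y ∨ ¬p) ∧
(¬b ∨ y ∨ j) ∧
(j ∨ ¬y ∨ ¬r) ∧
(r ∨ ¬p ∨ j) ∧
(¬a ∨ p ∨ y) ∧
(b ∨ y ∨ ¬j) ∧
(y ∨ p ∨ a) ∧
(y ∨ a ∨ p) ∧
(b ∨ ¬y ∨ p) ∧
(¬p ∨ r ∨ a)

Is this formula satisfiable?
No

No, the formula is not satisfiable.

No assignment of truth values to the variables can make all 26 clauses true simultaneously.

The formula is UNSAT (unsatisfiable).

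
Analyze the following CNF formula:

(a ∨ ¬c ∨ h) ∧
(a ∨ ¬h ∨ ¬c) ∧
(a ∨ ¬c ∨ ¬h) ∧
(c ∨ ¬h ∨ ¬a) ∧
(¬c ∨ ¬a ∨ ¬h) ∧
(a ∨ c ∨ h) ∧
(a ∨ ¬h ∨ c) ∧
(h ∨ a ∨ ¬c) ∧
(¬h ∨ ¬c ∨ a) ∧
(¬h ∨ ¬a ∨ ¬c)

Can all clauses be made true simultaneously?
Yes

Yes, the formula is satisfiable.

One satisfying assignment is: c=True, h=False, a=True

Verification: With this assignment, all 10 clauses evaluate to true.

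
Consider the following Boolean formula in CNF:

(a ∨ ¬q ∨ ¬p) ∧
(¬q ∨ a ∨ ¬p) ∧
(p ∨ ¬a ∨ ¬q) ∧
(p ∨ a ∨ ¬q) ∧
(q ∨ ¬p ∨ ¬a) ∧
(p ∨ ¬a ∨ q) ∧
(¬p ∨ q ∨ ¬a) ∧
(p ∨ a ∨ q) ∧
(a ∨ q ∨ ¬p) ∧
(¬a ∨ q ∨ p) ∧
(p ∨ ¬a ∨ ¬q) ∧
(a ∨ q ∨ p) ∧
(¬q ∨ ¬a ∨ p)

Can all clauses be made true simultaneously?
Yes

Yes, the formula is satisfiable.

One satisfying assignment is: p=True, q=True, a=True

Verification: With this assignment, all 13 clauses evaluate to true.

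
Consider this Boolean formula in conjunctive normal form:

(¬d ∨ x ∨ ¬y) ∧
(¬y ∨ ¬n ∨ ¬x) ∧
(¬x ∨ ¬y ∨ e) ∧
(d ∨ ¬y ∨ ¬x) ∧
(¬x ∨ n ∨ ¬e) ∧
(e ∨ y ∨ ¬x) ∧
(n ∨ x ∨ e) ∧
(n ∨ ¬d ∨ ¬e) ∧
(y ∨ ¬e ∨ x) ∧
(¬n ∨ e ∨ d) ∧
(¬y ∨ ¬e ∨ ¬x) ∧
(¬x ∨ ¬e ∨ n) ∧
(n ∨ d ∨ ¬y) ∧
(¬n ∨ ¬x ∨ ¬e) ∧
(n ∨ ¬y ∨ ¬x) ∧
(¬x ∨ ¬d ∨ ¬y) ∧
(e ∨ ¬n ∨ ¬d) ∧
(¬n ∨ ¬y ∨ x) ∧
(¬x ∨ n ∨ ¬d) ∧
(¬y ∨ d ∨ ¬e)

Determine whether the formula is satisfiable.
No

No, the formula is not satisfiable.

No assignment of truth values to the variables can make all 20 clauses true simultaneously.

The formula is UNSAT (unsatisfiable).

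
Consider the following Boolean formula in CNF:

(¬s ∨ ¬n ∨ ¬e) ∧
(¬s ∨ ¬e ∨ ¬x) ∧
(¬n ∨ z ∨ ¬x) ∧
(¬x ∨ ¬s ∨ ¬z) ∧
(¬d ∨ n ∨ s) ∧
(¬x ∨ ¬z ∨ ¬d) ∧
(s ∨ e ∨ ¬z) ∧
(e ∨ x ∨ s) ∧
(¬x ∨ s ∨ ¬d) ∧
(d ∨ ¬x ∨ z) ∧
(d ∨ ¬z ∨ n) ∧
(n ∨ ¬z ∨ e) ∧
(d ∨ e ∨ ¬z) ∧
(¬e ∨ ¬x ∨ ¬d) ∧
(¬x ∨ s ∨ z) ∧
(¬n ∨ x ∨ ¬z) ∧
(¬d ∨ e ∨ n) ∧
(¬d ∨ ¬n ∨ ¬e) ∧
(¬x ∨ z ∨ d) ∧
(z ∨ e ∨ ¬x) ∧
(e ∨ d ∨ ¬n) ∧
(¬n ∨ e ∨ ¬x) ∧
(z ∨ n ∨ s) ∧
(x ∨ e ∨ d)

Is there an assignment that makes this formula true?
Yes

Yes, the formula is satisfiable.

One satisfying assignment is: x=False, n=True, z=False, s=False, d=False, e=True

Verification: With this assignment, all 24 clauses evaluate to true.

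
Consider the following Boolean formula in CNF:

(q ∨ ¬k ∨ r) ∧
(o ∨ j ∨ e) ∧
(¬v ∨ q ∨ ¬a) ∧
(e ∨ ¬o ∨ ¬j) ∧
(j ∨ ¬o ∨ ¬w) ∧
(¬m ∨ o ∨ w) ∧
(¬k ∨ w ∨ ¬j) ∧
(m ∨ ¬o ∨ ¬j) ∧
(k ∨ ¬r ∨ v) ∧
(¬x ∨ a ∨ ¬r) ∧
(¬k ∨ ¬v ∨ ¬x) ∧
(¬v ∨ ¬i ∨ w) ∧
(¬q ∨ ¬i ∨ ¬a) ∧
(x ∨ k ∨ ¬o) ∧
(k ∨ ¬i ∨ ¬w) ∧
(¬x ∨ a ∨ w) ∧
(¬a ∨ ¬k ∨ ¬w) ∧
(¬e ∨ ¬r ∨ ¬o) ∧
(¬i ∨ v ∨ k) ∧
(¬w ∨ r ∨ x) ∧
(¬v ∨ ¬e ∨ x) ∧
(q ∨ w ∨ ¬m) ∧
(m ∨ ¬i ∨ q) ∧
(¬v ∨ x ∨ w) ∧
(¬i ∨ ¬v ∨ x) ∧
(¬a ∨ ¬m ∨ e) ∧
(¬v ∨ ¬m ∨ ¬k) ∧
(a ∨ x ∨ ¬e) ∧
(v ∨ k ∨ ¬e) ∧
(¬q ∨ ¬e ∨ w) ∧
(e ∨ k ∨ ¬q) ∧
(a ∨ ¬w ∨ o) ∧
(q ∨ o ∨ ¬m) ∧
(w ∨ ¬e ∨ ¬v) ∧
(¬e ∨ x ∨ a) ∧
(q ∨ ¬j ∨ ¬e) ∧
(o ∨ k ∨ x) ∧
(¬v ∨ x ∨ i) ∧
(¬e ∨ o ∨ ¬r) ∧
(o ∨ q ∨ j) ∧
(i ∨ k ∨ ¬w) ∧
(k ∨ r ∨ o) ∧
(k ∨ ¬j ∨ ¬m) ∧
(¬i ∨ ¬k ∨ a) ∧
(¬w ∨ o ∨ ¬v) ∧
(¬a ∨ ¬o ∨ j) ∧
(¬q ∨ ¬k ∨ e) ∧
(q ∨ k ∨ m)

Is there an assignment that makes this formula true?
Yes

Yes, the formula is satisfiable.

One satisfying assignment is: r=True, a=False, w=False, k=True, o=True, q=False, j=False, v=False, e=False, m=False, x=False, i=False

Verification: With this assignment, all 48 clauses evaluate to true.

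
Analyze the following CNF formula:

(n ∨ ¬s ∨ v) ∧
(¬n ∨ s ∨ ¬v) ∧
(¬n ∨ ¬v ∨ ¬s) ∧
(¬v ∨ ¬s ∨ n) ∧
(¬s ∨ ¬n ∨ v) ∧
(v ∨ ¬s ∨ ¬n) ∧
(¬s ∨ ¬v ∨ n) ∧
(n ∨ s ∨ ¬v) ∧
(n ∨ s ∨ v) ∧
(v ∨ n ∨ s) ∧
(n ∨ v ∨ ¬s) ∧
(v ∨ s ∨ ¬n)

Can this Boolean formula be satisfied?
No

No, the formula is not satisfiable.

No assignment of truth values to the variables can make all 12 clauses true simultaneously.

The formula is UNSAT (unsatisfiable).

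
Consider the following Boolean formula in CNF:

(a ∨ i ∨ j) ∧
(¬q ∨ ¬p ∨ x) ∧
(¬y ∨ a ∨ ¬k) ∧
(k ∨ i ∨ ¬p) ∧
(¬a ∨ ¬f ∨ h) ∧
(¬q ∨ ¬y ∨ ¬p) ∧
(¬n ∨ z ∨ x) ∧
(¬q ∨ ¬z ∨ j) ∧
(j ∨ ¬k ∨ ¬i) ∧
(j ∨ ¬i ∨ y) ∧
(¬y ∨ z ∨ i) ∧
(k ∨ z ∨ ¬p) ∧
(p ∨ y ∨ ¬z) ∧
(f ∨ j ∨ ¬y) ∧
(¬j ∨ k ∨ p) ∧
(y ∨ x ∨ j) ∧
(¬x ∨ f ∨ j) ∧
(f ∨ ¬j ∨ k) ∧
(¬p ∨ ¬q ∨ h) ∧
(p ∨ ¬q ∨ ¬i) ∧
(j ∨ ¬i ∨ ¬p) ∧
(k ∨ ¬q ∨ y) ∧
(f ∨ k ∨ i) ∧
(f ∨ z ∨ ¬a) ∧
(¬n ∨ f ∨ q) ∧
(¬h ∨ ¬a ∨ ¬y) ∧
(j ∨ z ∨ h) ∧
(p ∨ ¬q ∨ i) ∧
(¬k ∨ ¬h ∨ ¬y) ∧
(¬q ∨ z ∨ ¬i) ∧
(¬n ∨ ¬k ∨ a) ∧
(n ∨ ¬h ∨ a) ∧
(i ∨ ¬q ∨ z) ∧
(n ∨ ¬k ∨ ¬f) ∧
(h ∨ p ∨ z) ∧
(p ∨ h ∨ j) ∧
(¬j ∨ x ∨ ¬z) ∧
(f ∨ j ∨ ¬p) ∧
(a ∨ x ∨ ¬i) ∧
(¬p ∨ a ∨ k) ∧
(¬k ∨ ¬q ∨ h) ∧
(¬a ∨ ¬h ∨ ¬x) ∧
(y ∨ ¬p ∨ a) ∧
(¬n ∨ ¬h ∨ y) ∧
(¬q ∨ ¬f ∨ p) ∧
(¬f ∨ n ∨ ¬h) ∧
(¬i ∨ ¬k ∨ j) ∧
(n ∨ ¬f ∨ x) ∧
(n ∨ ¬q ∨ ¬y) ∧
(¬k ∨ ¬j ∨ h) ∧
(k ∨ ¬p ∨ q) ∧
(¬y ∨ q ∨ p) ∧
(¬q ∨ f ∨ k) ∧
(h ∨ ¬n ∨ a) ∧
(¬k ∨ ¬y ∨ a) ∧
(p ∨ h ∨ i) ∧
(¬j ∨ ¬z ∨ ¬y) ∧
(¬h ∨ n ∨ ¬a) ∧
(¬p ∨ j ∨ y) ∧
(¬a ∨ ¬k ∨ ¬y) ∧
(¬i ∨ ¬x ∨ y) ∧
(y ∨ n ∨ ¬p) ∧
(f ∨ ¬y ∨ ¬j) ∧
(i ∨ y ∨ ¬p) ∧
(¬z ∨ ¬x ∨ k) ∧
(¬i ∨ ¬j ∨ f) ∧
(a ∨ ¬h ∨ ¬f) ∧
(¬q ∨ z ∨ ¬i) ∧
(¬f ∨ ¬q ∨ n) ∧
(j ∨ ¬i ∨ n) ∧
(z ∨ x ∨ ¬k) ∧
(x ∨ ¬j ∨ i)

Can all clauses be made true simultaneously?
No

No, the formula is not satisfiable.

No assignment of truth values to the variables can make all 72 clauses true simultaneously.

The formula is UNSAT (unsatisfiable).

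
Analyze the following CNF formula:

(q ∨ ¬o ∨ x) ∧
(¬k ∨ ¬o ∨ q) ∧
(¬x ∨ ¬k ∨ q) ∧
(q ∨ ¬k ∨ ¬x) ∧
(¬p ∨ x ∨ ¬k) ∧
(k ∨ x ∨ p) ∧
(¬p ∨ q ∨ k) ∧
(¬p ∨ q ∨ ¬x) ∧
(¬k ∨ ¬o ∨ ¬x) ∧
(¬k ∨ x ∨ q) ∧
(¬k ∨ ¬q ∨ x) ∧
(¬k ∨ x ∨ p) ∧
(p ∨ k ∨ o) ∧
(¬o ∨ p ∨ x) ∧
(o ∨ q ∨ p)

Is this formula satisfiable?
Yes

Yes, the formula is satisfiable.

One satisfying assignment is: o=False, p=True, x=False, k=False, q=True

Verification: With this assignment, all 15 clauses evaluate to true.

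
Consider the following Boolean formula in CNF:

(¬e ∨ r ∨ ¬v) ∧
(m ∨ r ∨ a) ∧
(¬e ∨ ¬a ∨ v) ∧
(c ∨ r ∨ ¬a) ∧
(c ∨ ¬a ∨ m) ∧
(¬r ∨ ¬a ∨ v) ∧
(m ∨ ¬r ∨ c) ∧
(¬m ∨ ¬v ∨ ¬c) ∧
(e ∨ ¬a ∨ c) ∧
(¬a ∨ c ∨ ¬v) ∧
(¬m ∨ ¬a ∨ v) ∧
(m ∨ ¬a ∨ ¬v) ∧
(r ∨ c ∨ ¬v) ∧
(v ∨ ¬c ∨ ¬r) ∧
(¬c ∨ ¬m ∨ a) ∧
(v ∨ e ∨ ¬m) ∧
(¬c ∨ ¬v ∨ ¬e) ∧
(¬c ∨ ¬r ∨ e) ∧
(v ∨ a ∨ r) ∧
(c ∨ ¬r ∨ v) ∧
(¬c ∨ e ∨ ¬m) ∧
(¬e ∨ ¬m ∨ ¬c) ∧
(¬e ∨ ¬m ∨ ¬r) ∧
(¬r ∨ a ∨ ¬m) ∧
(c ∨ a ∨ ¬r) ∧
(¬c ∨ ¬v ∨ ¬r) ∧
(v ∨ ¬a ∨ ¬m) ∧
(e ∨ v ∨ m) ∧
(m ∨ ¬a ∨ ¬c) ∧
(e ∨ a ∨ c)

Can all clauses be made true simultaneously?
No

No, the formula is not satisfiable.

No assignment of truth values to the variables can make all 30 clauses true simultaneously.

The formula is UNSAT (unsatisfiable).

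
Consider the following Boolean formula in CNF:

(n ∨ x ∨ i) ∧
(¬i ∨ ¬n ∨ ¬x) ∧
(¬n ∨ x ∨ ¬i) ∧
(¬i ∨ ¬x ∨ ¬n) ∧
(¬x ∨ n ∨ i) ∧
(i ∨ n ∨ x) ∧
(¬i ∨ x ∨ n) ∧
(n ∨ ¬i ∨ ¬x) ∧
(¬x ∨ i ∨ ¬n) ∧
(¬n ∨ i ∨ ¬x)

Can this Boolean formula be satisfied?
Yes

Yes, the formula is satisfiable.

One satisfying assignment is: i=False, x=False, n=True

Verification: With this assignment, all 10 clauses evaluate to true.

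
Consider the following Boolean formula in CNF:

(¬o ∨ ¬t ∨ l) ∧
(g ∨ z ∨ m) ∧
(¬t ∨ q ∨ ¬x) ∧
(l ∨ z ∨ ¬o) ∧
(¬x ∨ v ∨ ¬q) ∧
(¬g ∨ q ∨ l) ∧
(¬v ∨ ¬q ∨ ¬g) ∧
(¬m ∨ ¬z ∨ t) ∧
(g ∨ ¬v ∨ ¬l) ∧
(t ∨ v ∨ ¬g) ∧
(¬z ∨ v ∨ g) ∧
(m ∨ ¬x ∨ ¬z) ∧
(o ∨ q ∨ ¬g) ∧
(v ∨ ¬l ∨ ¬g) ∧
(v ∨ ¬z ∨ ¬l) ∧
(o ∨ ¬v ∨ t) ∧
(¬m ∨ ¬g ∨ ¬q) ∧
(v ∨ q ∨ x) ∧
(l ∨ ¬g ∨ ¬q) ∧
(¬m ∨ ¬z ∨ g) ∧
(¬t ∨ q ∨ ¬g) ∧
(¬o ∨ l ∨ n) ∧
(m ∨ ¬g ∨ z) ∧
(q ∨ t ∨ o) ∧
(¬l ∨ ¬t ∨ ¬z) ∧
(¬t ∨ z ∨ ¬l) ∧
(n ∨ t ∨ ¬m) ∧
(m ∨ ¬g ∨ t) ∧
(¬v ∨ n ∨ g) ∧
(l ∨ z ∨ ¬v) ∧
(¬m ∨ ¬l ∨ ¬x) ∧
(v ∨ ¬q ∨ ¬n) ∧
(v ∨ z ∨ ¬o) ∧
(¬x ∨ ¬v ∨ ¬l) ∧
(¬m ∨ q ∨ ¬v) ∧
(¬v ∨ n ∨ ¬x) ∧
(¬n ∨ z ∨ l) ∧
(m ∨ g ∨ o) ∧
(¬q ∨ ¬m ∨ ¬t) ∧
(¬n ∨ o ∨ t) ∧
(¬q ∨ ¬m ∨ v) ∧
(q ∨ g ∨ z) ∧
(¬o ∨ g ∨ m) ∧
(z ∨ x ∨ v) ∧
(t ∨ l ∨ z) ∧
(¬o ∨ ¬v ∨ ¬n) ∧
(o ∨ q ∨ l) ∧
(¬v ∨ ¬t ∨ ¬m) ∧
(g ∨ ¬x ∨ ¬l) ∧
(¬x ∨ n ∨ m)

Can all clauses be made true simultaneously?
No

No, the formula is not satisfiable.

No assignment of truth values to the variables can make all 50 clauses true simultaneously.

The formula is UNSAT (unsatisfiable).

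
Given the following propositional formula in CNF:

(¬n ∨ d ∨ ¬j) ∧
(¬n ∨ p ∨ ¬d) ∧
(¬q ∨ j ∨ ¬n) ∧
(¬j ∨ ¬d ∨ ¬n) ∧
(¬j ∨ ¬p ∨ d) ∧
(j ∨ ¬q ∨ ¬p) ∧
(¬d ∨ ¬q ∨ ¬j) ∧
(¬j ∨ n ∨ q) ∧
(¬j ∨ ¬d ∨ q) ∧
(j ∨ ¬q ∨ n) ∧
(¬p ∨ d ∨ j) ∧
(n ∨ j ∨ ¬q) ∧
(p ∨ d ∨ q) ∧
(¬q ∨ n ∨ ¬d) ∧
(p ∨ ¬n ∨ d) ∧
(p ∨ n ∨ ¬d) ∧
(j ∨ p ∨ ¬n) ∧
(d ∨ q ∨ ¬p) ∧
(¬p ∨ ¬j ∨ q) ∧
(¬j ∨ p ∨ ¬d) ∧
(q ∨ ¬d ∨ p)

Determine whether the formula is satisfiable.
Yes

Yes, the formula is satisfiable.

One satisfying assignment is: d=False, n=False, p=False, q=True, j=True

Verification: With this assignment, all 21 clauses evaluate to true.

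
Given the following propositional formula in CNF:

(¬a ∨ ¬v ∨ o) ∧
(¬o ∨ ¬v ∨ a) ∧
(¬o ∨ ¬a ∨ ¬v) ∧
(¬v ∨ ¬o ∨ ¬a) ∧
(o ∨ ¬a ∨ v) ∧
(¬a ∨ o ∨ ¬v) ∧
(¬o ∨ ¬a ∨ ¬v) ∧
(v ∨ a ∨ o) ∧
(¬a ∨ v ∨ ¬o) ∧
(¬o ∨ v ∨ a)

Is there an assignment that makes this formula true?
Yes

Yes, the formula is satisfiable.

One satisfying assignment is: v=True, o=False, a=False

Verification: With this assignment, all 10 clauses evaluate to true.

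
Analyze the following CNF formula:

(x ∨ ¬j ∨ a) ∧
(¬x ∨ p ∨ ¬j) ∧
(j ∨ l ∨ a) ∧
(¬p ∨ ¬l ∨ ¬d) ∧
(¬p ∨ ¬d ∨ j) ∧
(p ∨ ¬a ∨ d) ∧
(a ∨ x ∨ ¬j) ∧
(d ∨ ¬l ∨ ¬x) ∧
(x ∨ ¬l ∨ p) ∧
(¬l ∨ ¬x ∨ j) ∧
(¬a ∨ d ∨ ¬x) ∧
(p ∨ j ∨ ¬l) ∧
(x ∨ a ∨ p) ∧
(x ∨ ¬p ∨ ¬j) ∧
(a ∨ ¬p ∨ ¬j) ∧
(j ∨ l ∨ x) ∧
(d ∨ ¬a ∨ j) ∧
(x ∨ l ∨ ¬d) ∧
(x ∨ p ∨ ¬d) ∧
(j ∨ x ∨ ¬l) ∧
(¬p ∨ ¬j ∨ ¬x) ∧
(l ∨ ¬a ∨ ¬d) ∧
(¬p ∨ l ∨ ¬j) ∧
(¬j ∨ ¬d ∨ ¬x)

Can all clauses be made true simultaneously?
No

No, the formula is not satisfiable.

No assignment of truth values to the variables can make all 24 clauses true simultaneously.

The formula is UNSAT (unsatisfiable).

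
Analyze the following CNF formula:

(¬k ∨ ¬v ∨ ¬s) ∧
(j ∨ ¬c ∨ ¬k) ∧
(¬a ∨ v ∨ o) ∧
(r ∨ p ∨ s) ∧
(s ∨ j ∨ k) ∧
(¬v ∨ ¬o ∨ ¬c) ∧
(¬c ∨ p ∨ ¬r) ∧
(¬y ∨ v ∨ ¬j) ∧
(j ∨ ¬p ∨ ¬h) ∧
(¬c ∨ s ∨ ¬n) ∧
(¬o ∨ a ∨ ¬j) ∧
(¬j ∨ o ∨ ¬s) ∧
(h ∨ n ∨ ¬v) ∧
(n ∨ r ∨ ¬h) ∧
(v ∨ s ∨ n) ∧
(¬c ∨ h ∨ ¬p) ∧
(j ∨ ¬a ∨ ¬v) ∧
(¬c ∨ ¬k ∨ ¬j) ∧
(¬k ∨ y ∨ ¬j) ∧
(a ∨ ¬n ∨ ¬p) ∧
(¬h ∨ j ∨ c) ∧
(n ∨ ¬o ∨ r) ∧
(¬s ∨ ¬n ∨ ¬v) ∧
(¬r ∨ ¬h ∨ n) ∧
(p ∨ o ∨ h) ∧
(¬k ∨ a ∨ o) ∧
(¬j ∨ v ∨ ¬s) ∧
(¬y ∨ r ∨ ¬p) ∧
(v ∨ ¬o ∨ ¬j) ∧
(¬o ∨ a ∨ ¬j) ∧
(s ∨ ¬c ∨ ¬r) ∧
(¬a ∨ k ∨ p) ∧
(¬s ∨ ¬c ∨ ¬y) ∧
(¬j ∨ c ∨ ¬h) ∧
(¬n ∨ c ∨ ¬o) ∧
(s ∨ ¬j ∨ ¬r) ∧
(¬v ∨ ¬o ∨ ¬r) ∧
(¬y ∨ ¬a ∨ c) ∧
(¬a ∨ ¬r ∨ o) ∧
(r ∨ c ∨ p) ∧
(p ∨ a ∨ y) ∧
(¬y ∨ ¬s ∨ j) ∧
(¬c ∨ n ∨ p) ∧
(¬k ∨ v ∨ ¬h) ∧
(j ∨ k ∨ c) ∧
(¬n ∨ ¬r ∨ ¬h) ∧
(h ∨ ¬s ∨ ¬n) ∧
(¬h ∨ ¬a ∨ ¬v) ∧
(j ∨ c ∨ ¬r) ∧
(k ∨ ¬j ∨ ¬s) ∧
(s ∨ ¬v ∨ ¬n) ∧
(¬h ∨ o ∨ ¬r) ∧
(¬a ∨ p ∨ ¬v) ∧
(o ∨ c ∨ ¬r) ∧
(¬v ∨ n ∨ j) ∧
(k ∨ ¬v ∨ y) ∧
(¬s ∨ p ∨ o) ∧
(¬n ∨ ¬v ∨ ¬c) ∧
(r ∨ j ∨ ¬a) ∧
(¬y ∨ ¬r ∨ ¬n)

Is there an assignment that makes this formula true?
No

No, the formula is not satisfiable.

No assignment of truth values to the variables can make all 60 clauses true simultaneously.

The formula is UNSAT (unsatisfiable).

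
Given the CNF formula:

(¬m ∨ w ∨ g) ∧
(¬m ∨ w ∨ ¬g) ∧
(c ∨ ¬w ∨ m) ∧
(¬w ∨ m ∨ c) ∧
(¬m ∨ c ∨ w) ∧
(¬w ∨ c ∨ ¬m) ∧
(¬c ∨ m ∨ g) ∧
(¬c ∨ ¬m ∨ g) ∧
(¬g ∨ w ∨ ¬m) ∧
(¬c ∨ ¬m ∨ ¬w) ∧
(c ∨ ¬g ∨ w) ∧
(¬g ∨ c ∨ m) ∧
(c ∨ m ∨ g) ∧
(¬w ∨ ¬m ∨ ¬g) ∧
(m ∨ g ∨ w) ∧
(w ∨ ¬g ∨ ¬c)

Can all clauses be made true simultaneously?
Yes

Yes, the formula is satisfiable.

One satisfying assignment is: m=False, w=True, g=True, c=True

Verification: With this assignment, all 16 clauses evaluate to true.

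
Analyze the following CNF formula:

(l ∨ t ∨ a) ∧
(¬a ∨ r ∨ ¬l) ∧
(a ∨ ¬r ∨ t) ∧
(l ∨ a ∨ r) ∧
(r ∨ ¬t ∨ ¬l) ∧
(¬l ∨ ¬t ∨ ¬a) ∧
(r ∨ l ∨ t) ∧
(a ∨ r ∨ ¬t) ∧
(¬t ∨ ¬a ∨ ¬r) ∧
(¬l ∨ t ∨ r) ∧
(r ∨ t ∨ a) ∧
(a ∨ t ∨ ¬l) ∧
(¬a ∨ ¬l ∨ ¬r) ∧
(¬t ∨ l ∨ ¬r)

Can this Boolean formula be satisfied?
Yes

Yes, the formula is satisfiable.

One satisfying assignment is: l=False, t=True, r=False, a=True

Verification: With this assignment, all 14 clauses evaluate to true.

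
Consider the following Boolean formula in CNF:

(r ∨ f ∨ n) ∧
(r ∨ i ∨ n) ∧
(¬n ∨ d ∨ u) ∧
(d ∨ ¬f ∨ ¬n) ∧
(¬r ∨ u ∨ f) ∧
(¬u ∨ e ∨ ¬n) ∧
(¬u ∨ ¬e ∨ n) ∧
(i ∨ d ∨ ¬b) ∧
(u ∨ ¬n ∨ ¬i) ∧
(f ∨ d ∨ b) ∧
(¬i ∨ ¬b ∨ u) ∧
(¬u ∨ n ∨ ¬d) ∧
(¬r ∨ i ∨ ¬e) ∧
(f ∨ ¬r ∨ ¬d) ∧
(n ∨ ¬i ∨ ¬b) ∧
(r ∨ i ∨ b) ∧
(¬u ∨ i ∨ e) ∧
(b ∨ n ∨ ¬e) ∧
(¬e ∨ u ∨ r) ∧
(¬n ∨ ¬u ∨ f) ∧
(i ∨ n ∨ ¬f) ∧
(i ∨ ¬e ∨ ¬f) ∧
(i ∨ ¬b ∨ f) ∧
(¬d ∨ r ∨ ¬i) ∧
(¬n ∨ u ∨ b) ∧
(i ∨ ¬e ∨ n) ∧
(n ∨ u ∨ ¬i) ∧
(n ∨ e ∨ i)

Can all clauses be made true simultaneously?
Yes

Yes, the formula is satisfiable.

One satisfying assignment is: b=False, i=True, d=False, n=False, u=True, r=False, e=False, f=True

Verification: With this assignment, all 28 clauses evaluate to true.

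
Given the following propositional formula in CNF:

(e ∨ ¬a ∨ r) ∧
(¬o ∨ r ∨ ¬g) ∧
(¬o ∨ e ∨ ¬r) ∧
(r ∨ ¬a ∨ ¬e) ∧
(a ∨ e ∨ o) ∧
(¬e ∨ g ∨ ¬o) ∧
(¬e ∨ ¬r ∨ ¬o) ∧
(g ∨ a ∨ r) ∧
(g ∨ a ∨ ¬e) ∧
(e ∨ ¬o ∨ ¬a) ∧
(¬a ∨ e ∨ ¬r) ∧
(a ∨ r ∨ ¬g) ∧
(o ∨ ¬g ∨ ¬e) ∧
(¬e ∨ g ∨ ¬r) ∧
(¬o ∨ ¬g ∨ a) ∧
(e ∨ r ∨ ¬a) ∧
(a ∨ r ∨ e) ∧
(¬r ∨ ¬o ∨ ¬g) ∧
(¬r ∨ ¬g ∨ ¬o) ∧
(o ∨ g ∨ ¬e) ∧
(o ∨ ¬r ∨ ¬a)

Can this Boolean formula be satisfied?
No

No, the formula is not satisfiable.

No assignment of truth values to the variables can make all 21 clauses true simultaneously.

The formula is UNSAT (unsatisfiable).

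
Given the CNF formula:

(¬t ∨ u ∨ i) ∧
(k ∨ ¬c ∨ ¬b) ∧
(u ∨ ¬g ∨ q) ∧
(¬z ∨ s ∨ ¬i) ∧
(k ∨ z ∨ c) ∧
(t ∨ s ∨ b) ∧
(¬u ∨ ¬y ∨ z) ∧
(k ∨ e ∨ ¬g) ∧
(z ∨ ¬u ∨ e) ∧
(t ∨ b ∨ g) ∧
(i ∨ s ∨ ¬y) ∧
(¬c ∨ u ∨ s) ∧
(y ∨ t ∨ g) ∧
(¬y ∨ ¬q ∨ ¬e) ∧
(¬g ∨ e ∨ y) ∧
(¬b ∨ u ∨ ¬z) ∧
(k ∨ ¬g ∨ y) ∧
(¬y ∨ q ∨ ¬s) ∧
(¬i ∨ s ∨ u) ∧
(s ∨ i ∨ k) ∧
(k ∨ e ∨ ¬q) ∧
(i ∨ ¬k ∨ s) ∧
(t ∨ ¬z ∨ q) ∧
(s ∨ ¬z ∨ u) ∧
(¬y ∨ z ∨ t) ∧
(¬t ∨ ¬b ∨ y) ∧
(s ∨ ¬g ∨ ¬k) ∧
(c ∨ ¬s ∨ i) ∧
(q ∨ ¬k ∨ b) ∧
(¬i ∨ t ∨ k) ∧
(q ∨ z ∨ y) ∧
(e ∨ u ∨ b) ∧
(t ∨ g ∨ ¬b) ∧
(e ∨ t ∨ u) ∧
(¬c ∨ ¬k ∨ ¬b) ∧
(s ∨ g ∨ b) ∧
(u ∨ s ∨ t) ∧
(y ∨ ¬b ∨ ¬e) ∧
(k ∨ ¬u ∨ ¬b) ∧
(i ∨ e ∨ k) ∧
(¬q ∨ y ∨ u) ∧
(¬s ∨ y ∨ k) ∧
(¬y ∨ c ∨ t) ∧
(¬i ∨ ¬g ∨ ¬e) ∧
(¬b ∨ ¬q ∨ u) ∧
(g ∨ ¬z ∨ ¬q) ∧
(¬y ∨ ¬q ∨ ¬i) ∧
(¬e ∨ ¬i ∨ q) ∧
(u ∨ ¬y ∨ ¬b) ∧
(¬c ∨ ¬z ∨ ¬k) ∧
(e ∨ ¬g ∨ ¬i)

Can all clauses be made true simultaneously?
Yes

Yes, the formula is satisfiable.

One satisfying assignment is: u=True, k=True, z=False, q=True, c=True, s=True, t=False, y=False, e=True, g=True, i=False, b=False

Verification: With this assignment, all 51 clauses evaluate to true.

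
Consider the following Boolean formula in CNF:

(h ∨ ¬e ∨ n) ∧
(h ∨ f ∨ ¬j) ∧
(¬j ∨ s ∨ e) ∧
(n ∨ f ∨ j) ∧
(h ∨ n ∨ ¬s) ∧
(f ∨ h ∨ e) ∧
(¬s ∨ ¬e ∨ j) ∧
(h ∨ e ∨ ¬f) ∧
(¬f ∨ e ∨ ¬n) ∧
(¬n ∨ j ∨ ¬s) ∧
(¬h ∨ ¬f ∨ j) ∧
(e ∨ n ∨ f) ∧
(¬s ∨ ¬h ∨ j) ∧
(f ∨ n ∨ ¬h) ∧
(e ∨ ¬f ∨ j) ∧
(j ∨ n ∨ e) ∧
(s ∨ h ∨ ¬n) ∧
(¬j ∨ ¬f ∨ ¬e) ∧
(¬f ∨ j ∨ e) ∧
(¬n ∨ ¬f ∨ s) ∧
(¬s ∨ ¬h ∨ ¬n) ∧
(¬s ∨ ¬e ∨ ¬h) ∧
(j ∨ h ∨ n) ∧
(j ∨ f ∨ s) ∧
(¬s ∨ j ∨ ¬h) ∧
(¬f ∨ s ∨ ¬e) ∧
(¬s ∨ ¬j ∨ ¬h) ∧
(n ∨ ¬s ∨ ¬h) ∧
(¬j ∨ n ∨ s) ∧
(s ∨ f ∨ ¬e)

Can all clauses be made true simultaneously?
No

No, the formula is not satisfiable.

No assignment of truth values to the variables can make all 30 clauses true simultaneously.

The formula is UNSAT (unsatisfiable).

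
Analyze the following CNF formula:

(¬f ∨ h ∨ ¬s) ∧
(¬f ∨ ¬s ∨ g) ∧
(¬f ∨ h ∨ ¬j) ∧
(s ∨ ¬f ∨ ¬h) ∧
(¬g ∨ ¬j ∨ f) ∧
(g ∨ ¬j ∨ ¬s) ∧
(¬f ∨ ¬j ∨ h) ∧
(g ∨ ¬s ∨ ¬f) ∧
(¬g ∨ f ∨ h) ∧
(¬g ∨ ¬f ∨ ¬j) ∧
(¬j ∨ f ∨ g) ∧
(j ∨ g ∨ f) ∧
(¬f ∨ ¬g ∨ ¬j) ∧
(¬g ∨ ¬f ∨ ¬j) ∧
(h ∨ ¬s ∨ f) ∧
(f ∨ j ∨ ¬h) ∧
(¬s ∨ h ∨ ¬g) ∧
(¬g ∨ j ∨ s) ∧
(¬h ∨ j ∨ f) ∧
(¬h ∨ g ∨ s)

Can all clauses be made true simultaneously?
Yes

Yes, the formula is satisfiable.

One satisfying assignment is: f=True, g=False, j=False, s=False, h=False

Verification: With this assignment, all 20 clauses evaluate to true.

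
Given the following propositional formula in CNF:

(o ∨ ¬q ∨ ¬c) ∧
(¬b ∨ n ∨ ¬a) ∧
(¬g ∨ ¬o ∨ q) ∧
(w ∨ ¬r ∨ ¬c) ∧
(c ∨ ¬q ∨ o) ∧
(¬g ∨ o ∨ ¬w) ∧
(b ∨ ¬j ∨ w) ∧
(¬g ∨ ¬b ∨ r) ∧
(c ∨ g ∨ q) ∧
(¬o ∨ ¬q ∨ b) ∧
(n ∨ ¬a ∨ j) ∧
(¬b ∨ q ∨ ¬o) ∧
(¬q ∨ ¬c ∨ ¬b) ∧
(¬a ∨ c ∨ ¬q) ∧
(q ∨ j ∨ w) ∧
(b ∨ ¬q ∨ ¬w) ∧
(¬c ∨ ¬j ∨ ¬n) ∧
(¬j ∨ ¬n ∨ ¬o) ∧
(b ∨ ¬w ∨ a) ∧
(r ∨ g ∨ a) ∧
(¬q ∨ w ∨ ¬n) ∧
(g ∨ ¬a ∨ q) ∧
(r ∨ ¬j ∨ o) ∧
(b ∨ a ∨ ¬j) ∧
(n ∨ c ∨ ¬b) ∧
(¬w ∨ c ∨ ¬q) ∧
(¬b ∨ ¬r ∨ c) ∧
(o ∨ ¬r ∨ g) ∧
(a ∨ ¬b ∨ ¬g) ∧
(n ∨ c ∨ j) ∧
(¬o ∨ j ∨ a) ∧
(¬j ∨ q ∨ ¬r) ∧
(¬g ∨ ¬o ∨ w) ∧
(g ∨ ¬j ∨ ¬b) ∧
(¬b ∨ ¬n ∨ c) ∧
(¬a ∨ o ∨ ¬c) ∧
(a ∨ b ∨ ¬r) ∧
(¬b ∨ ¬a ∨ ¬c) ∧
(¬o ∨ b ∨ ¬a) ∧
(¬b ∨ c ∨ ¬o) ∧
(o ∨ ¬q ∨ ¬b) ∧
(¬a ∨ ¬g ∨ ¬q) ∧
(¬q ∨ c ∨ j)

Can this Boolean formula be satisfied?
No

No, the formula is not satisfiable.

No assignment of truth values to the variables can make all 43 clauses true simultaneously.

The formula is UNSAT (unsatisfiable).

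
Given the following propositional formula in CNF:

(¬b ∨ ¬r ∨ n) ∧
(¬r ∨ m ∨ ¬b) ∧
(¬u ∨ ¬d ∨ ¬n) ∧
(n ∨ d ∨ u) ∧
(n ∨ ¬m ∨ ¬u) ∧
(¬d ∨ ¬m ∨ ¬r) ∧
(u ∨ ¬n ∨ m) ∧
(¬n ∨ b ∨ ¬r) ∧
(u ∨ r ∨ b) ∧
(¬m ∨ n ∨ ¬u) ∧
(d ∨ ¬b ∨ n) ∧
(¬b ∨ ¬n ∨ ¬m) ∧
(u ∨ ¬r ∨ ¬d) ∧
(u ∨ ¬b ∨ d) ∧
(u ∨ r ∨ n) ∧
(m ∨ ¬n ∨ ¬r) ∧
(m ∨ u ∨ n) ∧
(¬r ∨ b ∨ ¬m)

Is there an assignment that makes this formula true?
Yes

Yes, the formula is satisfiable.

One satisfying assignment is: m=False, r=True, u=True, d=False, n=False, b=False

Verification: With this assignment, all 18 clauses evaluate to true.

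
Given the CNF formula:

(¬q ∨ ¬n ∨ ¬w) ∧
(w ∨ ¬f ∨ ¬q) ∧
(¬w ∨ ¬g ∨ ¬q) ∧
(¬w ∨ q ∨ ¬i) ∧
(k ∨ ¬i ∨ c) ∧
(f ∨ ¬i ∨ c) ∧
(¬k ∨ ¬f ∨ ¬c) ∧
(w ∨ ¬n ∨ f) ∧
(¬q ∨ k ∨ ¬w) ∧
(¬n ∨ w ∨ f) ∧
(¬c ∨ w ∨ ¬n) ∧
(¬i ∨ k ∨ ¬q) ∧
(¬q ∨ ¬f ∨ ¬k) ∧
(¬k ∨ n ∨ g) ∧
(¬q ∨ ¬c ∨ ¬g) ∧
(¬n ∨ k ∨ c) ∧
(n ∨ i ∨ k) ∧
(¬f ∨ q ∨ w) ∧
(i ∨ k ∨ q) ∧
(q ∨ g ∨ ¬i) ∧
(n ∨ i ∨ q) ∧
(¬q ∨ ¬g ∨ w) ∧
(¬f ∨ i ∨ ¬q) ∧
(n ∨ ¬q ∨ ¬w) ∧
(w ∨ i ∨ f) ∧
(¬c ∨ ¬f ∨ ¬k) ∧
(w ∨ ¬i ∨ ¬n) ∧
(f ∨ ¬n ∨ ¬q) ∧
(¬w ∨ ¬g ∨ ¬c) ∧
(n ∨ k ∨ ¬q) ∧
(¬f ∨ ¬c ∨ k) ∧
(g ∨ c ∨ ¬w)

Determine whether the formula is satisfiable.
Yes

Yes, the formula is satisfiable.

One satisfying assignment is: q=False, c=True, k=True, g=False, f=False, n=True, i=False, w=True

Verification: With this assignment, all 32 clauses evaluate to true.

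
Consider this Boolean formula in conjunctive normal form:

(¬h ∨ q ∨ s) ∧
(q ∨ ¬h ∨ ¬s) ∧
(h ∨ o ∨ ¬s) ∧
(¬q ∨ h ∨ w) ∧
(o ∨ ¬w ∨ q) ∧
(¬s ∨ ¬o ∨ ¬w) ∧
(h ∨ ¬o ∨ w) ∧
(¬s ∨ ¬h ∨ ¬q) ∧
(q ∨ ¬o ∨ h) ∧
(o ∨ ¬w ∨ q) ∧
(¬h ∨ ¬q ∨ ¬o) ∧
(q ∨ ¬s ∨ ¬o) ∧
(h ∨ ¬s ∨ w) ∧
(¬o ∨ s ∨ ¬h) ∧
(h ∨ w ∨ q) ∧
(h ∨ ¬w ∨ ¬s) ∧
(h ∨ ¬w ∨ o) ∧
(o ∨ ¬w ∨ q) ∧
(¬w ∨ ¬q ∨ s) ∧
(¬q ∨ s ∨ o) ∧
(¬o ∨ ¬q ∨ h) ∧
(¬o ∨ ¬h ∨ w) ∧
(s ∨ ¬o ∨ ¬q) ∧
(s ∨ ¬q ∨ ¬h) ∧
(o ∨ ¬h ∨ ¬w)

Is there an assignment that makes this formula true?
No

No, the formula is not satisfiable.

No assignment of truth values to the variables can make all 25 clauses true simultaneously.

The formula is UNSAT (unsatisfiable).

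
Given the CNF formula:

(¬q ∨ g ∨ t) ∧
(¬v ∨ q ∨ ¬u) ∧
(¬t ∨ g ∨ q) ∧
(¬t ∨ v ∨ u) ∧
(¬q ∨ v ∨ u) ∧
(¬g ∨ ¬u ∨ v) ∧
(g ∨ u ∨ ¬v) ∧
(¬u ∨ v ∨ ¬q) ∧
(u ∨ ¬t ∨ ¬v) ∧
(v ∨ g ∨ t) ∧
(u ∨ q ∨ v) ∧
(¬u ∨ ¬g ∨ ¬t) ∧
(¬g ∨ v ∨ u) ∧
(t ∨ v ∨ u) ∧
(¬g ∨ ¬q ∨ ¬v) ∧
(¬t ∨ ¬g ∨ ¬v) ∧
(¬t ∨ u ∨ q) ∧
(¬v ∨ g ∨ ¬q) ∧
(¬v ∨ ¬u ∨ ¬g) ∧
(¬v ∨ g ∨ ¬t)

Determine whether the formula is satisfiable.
Yes

Yes, the formula is satisfiable.

One satisfying assignment is: q=False, u=False, v=True, g=True, t=False

Verification: With this assignment, all 20 clauses evaluate to true.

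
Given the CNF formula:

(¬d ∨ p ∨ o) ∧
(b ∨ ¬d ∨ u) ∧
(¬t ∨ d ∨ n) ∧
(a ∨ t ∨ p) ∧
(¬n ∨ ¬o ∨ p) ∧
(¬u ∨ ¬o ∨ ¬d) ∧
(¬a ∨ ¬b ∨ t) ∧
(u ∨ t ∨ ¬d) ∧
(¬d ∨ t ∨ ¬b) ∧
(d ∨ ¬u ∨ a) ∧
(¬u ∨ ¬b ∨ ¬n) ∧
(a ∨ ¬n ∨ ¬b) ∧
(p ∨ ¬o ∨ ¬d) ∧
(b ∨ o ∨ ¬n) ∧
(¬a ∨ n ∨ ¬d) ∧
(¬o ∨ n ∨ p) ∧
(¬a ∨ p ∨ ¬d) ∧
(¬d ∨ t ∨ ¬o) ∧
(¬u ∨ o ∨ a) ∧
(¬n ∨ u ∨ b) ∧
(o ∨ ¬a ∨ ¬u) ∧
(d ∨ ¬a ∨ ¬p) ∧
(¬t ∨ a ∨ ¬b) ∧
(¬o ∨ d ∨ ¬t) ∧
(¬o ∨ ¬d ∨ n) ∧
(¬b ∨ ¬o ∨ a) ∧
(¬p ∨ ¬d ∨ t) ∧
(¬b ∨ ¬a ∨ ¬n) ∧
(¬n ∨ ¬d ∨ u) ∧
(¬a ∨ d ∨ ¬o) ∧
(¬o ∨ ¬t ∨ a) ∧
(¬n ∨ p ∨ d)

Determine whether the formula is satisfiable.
Yes

Yes, the formula is satisfiable.

One satisfying assignment is: o=False, n=False, b=False, p=True, t=False, d=False, u=False, a=False

Verification: With this assignment, all 32 clauses evaluate to true.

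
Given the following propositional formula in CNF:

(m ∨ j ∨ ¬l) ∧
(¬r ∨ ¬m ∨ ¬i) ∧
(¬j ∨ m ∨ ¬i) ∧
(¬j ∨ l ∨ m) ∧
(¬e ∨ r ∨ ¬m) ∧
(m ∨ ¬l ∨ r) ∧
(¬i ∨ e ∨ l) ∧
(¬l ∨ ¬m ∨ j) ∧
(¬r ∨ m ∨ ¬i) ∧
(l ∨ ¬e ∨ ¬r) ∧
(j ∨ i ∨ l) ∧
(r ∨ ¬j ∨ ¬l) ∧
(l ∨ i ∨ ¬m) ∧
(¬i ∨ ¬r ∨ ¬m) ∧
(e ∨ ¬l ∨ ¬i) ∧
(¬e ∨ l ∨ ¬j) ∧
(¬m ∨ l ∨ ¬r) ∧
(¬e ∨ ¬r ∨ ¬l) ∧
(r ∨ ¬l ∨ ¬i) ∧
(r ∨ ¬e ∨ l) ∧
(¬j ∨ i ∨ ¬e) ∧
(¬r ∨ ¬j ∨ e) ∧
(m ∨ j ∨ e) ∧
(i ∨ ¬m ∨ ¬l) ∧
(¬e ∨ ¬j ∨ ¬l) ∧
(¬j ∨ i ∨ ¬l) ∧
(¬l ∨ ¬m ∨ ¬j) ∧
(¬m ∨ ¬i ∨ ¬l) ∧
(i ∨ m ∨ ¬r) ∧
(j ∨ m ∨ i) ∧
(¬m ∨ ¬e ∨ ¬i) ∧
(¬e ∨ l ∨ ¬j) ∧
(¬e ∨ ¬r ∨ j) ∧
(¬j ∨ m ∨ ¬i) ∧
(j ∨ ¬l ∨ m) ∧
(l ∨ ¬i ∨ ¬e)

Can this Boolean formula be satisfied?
No

No, the formula is not satisfiable.

No assignment of truth values to the variables can make all 36 clauses true simultaneously.

The formula is UNSAT (unsatisfiable).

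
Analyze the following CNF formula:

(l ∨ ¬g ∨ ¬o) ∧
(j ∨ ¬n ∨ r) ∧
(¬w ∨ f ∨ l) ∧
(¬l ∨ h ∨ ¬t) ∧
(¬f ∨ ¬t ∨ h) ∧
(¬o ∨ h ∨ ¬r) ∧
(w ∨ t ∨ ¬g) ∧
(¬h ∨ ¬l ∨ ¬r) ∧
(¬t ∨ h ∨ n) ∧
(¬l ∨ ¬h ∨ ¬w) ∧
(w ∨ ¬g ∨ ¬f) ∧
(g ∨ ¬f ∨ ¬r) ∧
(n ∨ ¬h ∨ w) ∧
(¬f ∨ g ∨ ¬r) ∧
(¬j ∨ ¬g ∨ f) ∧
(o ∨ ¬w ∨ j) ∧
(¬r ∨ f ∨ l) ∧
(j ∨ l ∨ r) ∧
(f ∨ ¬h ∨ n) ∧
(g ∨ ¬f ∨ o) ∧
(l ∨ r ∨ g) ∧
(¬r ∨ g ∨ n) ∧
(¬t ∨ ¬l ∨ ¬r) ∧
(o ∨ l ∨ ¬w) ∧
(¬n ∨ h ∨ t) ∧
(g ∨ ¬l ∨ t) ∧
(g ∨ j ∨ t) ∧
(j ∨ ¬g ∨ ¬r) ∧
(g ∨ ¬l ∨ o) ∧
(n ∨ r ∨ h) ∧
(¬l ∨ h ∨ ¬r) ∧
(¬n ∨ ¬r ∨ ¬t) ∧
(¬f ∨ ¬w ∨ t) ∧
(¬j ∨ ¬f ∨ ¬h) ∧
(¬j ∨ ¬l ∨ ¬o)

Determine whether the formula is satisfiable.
No

No, the formula is not satisfiable.

No assignment of truth values to the variables can make all 35 clauses true simultaneously.

The formula is UNSAT (unsatisfiable).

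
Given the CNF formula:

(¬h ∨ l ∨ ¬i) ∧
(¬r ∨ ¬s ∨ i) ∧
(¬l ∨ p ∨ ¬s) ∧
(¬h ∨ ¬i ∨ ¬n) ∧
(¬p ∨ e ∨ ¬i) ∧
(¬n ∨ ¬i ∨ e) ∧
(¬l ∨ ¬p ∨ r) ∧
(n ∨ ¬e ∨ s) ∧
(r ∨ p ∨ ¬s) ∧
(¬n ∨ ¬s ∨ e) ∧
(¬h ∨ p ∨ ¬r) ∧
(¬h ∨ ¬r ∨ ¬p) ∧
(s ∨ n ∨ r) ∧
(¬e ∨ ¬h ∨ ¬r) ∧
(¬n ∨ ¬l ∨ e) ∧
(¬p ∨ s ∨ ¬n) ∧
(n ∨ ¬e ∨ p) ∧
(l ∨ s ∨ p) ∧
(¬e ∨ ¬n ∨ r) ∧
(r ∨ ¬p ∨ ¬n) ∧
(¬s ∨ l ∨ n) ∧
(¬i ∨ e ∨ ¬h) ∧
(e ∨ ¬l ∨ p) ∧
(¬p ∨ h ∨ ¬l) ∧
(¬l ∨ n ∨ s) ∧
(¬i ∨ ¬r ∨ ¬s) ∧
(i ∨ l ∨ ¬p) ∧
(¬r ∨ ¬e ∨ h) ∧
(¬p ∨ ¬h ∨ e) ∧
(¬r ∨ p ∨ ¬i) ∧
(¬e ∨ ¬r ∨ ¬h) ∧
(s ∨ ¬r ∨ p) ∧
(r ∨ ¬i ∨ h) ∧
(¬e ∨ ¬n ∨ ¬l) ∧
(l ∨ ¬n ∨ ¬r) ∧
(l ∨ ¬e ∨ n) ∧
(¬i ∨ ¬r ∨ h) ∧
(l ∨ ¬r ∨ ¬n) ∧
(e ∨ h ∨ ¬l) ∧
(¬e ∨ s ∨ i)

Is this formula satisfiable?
No

No, the formula is not satisfiable.

No assignment of truth values to the variables can make all 40 clauses true simultaneously.

The formula is UNSAT (unsatisfiable).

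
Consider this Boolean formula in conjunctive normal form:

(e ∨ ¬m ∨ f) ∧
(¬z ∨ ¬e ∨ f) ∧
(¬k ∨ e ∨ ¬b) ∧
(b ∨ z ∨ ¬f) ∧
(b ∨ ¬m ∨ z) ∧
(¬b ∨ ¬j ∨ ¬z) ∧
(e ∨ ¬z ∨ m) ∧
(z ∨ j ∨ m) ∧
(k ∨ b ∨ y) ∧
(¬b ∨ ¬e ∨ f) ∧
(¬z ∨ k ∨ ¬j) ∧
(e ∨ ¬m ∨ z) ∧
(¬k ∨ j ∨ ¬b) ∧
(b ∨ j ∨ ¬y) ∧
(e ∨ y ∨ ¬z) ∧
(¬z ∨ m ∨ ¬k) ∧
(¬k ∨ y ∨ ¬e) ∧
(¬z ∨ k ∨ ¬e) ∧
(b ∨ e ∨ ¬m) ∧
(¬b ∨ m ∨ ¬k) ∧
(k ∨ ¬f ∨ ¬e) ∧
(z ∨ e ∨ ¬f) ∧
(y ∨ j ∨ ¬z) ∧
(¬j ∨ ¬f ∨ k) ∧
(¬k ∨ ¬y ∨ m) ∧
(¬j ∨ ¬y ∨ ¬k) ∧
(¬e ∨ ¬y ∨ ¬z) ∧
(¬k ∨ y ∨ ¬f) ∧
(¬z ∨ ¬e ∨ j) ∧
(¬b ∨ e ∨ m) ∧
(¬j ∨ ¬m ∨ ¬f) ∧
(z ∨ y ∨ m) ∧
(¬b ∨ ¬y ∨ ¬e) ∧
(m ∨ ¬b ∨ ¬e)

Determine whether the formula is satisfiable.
Yes

Yes, the formula is satisfiable.

One satisfying assignment is: m=False, b=False, j=True, e=True, z=False, k=False, f=False, y=True

Verification: With this assignment, all 34 clauses evaluate to true.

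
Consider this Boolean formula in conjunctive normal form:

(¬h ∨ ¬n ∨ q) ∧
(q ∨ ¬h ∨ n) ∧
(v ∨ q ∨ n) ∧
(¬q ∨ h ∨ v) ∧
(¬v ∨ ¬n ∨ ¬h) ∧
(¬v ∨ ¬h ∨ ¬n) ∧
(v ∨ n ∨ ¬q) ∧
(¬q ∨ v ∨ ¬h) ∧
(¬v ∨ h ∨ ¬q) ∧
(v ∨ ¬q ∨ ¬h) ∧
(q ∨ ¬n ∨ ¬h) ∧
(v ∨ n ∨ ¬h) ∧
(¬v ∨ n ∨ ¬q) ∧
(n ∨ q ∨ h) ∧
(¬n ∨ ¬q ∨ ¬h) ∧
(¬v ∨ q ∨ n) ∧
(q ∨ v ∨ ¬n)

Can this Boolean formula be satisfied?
Yes

Yes, the formula is satisfiable.

One satisfying assignment is: n=True, q=False, v=True, h=False

Verification: With this assignment, all 17 clauses evaluate to true.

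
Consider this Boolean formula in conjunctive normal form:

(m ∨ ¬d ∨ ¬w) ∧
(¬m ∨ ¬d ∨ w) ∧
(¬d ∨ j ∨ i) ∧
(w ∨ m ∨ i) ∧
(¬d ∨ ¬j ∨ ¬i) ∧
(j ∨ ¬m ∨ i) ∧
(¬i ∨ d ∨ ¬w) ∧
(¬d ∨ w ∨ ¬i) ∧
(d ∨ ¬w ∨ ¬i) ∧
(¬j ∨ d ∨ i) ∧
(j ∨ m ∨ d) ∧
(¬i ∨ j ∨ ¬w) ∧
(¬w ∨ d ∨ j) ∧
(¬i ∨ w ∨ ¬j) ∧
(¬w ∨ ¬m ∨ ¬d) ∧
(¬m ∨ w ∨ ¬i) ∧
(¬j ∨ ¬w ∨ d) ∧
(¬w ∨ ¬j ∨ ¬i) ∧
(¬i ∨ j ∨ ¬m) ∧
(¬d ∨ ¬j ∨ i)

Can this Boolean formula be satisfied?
No

No, the formula is not satisfiable.

No assignment of truth values to the variables can make all 20 clauses true simultaneously.

The formula is UNSAT (unsatisfiable).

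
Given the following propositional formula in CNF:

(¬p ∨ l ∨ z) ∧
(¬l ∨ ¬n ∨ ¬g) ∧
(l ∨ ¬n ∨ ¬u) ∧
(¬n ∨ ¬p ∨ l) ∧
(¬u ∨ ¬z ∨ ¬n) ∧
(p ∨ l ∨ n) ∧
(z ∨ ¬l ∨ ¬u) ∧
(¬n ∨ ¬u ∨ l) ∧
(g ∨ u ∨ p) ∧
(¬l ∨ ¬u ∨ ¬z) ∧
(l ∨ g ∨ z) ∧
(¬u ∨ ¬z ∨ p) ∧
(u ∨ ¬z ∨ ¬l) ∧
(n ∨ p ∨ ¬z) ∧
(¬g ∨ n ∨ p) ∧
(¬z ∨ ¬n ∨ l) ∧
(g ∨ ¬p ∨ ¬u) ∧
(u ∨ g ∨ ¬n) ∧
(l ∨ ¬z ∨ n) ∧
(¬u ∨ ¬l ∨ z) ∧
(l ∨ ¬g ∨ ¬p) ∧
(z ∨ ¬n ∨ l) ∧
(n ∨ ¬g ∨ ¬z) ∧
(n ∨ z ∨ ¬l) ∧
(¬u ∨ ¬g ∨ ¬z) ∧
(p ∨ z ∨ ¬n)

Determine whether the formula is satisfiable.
No

No, the formula is not satisfiable.

No assignment of truth values to the variables can make all 26 clauses true simultaneously.

The formula is UNSAT (unsatisfiable).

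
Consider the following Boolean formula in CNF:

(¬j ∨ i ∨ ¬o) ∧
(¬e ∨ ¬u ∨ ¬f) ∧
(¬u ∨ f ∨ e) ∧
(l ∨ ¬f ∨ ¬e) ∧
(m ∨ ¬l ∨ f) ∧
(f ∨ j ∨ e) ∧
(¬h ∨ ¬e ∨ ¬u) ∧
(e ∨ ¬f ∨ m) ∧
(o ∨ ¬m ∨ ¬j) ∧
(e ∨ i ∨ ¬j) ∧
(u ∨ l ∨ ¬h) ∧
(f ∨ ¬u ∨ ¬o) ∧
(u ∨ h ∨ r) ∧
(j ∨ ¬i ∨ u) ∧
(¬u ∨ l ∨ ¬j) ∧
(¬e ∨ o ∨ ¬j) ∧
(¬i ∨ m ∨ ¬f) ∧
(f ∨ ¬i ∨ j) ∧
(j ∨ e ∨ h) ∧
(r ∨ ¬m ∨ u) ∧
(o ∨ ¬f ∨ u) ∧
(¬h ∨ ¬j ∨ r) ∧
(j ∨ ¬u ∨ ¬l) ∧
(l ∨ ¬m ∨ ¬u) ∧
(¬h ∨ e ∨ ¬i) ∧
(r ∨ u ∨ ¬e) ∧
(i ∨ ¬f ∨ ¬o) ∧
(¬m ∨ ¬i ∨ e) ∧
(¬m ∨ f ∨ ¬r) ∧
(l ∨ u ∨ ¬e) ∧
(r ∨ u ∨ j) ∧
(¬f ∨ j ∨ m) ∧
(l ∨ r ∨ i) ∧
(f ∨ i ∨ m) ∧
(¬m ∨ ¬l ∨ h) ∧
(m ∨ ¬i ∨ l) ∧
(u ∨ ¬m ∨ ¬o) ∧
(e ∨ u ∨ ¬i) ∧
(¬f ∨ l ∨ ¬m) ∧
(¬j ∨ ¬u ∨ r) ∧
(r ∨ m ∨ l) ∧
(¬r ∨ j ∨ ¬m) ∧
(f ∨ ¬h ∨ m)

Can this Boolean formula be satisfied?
No

No, the formula is not satisfiable.

No assignment of truth values to the variables can make all 43 clauses true simultaneously.

The formula is UNSAT (unsatisfiable).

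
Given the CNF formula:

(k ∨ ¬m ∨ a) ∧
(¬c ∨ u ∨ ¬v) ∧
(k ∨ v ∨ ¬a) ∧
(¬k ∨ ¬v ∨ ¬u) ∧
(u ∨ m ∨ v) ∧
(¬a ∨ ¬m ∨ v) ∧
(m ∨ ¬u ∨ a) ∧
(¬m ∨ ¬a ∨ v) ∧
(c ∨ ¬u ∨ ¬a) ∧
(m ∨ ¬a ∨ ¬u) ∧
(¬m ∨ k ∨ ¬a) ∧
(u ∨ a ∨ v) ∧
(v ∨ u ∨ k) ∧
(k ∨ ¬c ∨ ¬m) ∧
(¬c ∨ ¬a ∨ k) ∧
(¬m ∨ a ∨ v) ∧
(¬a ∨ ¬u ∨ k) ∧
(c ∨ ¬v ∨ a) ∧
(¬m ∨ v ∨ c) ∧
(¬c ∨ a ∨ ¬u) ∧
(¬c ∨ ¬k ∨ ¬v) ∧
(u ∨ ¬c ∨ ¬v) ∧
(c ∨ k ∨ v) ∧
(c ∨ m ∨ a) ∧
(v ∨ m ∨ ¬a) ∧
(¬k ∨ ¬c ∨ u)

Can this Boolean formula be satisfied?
Yes

Yes, the formula is satisfiable.

One satisfying assignment is: a=True, v=True, m=False, k=False, c=False, u=False

Verification: With this assignment, all 26 clauses evaluate to true.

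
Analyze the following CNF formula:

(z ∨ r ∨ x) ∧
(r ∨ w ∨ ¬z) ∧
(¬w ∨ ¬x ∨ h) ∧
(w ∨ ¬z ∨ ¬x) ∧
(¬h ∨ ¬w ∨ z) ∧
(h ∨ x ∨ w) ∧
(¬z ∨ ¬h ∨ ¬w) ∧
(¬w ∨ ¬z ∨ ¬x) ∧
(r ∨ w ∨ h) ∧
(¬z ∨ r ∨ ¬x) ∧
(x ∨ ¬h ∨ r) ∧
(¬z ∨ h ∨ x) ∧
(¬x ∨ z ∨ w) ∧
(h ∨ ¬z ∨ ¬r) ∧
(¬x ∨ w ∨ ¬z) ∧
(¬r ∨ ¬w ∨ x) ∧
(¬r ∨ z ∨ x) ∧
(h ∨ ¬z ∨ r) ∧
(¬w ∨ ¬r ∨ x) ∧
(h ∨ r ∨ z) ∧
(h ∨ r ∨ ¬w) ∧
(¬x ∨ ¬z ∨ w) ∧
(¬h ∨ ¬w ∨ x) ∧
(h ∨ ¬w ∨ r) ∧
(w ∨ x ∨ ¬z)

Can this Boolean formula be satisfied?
No

No, the formula is not satisfiable.

No assignment of truth values to the variables can make all 25 clauses true simultaneously.

The formula is UNSAT (unsatisfiable).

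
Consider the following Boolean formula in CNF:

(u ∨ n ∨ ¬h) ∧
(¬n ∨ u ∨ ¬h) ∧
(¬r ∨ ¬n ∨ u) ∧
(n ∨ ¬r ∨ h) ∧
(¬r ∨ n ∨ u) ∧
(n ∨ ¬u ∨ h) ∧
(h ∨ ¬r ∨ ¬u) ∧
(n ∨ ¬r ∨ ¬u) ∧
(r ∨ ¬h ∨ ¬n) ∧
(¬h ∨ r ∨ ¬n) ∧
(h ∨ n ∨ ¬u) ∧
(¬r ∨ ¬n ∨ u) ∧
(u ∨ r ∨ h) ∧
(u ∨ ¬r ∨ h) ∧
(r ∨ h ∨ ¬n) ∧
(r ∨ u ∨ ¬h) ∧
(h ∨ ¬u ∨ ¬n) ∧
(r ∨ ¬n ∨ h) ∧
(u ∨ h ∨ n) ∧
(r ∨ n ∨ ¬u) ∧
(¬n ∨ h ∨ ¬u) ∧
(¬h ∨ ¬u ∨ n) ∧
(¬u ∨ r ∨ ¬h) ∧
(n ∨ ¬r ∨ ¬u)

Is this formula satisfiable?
Yes

Yes, the formula is satisfiable.

One satisfying assignment is: r=True, h=True, u=True, n=True

Verification: With this assignment, all 24 clauses evaluate to true.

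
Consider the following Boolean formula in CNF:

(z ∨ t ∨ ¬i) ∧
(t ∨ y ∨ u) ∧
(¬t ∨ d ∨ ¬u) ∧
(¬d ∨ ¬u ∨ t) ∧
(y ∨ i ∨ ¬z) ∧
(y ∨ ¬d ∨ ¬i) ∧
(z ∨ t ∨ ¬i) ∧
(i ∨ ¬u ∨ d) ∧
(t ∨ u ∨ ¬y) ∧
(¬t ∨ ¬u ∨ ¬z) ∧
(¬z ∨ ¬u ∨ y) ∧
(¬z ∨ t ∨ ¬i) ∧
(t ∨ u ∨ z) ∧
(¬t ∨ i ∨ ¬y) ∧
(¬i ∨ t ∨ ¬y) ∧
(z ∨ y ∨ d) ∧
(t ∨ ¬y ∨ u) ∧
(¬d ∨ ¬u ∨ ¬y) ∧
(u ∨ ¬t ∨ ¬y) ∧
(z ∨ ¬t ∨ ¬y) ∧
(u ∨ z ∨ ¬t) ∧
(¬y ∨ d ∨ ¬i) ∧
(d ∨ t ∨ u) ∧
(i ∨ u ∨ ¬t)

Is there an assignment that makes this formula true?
Yes

Yes, the formula is satisfiable.

One satisfying assignment is: d=False, t=True, u=False, i=True, y=False, z=True

Verification: With this assignment, all 24 clauses evaluate to true.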